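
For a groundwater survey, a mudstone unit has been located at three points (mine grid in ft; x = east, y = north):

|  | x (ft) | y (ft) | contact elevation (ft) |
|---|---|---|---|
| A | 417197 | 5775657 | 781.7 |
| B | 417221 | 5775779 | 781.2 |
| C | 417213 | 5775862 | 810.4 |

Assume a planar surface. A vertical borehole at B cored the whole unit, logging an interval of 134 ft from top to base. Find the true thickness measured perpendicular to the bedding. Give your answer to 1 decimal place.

84.3 ft

Let the plane be z = a·x + b·y + c.
B−A: 24a + 122b = −0.5;  C−A: 16a + 205b = 28.7.
Solving gives a = −1.21425, b = 0.23477.
|∇z| = √(a²+b²) = 1.23674, so dip δ = arctan(1.23674) = 51.04°.
True thickness = vertical thickness × cos δ = 134 × cos 51.04° = 84.3 ft.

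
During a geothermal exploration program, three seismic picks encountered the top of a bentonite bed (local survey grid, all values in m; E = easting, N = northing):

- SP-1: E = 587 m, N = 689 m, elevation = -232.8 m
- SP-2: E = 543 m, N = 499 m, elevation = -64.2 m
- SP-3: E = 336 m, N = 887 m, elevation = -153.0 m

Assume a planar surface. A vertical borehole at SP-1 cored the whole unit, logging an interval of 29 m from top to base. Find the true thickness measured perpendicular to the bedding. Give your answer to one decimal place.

Let the plane be z = a·E + b·N + c.
SP-2−SP-1: −44a − 190b = 168.6;  SP-3−SP-1: −251a + 198b = 79.8.
Solving gives a = −0.86069, b = −0.68805.
|∇z| = √(a²+b²) = 1.10191, so dip δ = arctan(1.10191) = 47.78°.
True thickness = vertical thickness × cos δ = 29 × cos 47.78° = 19.5 m.

19.5 m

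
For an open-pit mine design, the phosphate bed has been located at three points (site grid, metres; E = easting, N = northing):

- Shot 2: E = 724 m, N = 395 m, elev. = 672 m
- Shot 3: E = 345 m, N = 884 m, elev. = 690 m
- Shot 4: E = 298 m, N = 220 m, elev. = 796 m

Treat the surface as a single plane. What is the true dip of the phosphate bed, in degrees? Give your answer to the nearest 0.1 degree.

Two edge vectors: Shot 2→Shot 3 = (-379, 489, 18), Shot 2→Shot 4 = (-426, -175, 124).
Normal n = (Shot 2→Shot 3) × (Shot 2→Shot 4) = (63786, 39328, 274639).
So ∂z/∂E = −n_x/n_z = −0.23225 and ∂z/∂N = −n_y/n_z = −0.14320.
Gradient magnitude |∇z| = √(a² + b²) = √(0.05394 + 0.02051) = 0.27285.
True dip = arctan(0.27285) = 15.3°, dipping toward ENE (azimuth ≈ 058°).

15.3°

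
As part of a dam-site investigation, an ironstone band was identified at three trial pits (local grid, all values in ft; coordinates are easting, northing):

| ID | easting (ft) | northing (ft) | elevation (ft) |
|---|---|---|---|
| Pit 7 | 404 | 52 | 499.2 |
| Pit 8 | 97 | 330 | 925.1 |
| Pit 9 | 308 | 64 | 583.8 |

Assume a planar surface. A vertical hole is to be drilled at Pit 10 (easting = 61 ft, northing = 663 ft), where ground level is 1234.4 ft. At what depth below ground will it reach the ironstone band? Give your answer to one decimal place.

64.6 ft

Two edge vectors: Pit 7→Pit 8 = (-307, 278, 425.9), Pit 7→Pit 9 = (-96, 12, 84.6).
Normal n = (Pit 7→Pit 8) × (Pit 7→Pit 9) = (18408, -14914.2, 23004).
So ∂z/∂easting = −n_x/n_z = −0.80021 and ∂z/∂northing = −n_y/n_z = 0.64833.
Intercept c from Pit 7: 499.2 + 323.28 − 33.71 = 788.77.
At (61, 663): z_contact = −48.81 + 429.84 + 788.77 = 1169.80 ft.
Depth below ground = 1234.4 − 1169.80 = 64.6 ft.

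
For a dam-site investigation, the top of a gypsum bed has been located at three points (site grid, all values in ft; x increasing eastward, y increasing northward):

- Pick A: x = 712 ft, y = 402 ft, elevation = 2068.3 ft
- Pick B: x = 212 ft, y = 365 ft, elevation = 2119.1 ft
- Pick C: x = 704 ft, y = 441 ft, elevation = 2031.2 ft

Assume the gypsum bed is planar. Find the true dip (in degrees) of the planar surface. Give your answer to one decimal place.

43.8°

Let the plane be z = a·x + b·y + c.
Pick B−Pick A: −500a − 37b = 50.8;  Pick C−Pick A: −8a + 39b = −37.1.
Solving gives a = −0.03074, b = −0.95759.
Gradient magnitude |∇z| = √(a² + b²) = √(0.00094 + 0.91697) = 0.95808.
True dip = arctan(0.95808) = 43.8°, dipping toward N (azimuth ≈ 002°).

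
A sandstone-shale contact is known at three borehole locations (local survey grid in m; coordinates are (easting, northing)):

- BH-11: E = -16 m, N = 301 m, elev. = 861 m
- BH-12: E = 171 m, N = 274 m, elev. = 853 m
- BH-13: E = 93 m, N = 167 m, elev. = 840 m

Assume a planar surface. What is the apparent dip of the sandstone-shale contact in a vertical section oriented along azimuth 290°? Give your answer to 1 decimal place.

3.9°

Two edge vectors: BH-11→BH-12 = (187, -27, -8), BH-11→BH-13 = (109, -134, -21).
Normal n = (BH-11→BH-12) × (BH-11→BH-13) = (-505, 3055, -22115).
So ∂z/∂E = −n_x/n_z = −0.02284 and ∂z/∂N = −n_y/n_z = 0.13814.
Unit vector along 290° is (sin 290°, cos 290°) = (-0.9397, 0.3420).
Slope in that direction = a·(-0.9397) + b·(0.3420) = 0.06871.
Apparent dip = arctan|0.06871| = 3.9° (true dip is 8.0°, so apparent ≤ true as expected).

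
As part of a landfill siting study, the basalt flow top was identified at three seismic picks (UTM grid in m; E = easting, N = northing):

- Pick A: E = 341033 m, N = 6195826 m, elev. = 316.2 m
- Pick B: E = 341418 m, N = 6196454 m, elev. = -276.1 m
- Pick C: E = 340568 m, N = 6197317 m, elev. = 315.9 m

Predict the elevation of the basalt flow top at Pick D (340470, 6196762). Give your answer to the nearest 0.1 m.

Two edge vectors: Pick A→Pick B = (385, 628, -592.3), Pick A→Pick C = (-465, 1491, -0.3).
Normal n = (Pick A→Pick B) × (Pick A→Pick C) = (882930.9, 275535, 866055).
So ∂z/∂E = −n_x/n_z = −1.019485945 and ∂z/∂N = −n_y/n_z = −0.318149540.
Intercept c from Pick A: 316.2 + 347678.35 + 1971199.19 = 2319193.74.
At (340470, 6196762): z = −347104.4 − 1971497.0 + 2319193.74 = 592.4 m.

592.4 m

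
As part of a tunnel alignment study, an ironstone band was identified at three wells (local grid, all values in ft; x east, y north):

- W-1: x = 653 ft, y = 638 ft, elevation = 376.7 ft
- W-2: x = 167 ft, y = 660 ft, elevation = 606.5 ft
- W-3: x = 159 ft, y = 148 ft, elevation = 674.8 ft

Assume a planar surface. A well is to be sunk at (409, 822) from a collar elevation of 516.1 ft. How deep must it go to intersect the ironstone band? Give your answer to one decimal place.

Two edge vectors: W-1→W-2 = (-486, 22, 229.8), W-1→W-3 = (-494, -490, 298.1).
Normal n = (W-1→W-2) × (W-1→W-3) = (119160.2, 31355.4, 249008).
So ∂z/∂x = −n_x/n_z = −0.47854 and ∂z/∂y = −n_y/n_z = −0.12592.
Intercept c from W-1: 376.7 + 312.49 + 80.34 = 769.52.
At (409, 822): z_contact = −195.72 − 103.51 + 769.52 = 470.29 ft.
Depth below ground = 516.1 − 470.29 = 45.8 ft.

45.8 ft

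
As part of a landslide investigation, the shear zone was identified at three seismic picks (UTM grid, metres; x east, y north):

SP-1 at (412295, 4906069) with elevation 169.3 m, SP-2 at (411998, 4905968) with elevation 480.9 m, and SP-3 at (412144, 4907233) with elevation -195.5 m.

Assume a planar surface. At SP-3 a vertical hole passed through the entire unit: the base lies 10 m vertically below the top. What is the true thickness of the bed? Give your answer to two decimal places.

Two edge vectors: SP-1→SP-2 = (-297, -101, 311.6), SP-1→SP-3 = (-151, 1164, -364.8).
Normal n = (SP-1→SP-2) × (SP-1→SP-3) = (-325857.6, -155397.2, -360959).
So ∂z/∂x = −n_x/n_z = −0.90276 and ∂z/∂y = −n_y/n_z = −0.43051.
|∇z| = √(a²+b²) = 1.00015, so dip δ = arctan(1.00015) = 45.00°.
True thickness = vertical thickness × cos δ = 10 × cos 45.00° = 7.07 m.

7.07 m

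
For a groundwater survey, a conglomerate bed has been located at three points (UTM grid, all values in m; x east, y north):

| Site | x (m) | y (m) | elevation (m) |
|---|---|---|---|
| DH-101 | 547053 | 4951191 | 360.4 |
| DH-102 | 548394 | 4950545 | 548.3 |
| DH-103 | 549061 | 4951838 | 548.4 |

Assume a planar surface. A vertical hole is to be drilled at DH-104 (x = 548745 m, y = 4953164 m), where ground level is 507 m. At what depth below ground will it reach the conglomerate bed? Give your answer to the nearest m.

71 m

Two edge vectors: DH-101→DH-102 = (1341, -646, 187.9), DH-101→DH-103 = (2008, 647, 188).
Normal n = (DH-101→DH-102) × (DH-101→DH-103) = (-243019.3, 125195.2, 2164795).
So ∂z/∂x = −n_x/n_z = 0.11225973 and ∂z/∂y = −n_y/n_z = −0.05783236.
Intercept c from DH-101: 360.4 − 61412.02 + 286339.05 = 225287.43.
At (548745, 4953164): z_contact = 61602.0 − 286453.2 + 225287.43 = 436.2 m.
Depth below ground = 507 − 436.2 = 71 m.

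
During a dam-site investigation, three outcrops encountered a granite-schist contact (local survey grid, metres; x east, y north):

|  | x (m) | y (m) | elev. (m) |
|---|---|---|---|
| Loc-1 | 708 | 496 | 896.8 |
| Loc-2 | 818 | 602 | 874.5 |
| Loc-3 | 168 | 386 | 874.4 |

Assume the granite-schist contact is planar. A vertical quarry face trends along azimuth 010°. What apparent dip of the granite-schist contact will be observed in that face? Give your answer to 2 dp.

Let the plane be z = a·x + b·y + c.
Loc-2−Loc-1: 110a + 106b = −22.3;  Loc-3−Loc-1: −540a − 110b = −22.4.
Solving gives a = 0.10694, b = −0.32136.
Unit vector along 010° is (sin 10°, cos 10°) = (0.1736, 0.9848).
Slope in that direction = a·(0.1736) + b·(0.9848) = −0.29790.
Apparent dip = arctan|0.29790| = 16.59° (true dip is 18.7°, so apparent ≤ true as expected).

16.59°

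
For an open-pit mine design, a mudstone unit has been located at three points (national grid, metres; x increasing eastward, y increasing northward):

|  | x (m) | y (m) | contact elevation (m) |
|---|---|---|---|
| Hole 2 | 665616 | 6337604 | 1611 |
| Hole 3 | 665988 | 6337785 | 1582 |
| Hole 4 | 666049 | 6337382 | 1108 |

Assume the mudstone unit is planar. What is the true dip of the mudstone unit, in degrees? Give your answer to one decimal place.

51.2°

Two edge vectors: Hole 2→Hole 3 = (372, 181, -29), Hole 2→Hole 4 = (433, -222, -503).
Normal n = (Hole 2→Hole 3) × (Hole 2→Hole 4) = (-97481, 174559, -160957).
So ∂z/∂x = −n_x/n_z = −0.60563 and ∂z/∂y = −n_y/n_z = 1.08451.
Gradient magnitude |∇z| = √(a² + b²) = √(0.36679 + 1.17616) = 1.24215.
True dip = arctan(1.24215) = 51.2°, dipping toward SSE (azimuth ≈ 151°).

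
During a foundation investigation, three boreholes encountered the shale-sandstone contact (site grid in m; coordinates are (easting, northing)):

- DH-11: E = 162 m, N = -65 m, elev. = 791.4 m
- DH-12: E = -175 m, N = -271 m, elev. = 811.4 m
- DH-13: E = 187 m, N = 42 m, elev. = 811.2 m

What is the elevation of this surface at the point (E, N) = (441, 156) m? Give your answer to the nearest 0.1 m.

Two edge vectors: DH-11→DH-12 = (-337, -206, 20), DH-11→DH-13 = (25, 107, 19.8).
Normal n = (DH-11→DH-12) × (DH-11→DH-13) = (-6218.8, 7172.6, -30909).
So ∂z/∂E = −n_x/n_z = −0.20120 and ∂z/∂N = −n_y/n_z = 0.23206.
Intercept c from DH-11: 791.4 + 32.59 + 15.08 = 839.08.
At (441, 156): z = −88.7 + 36.2 + 839.08 = 786.6 m.

786.6 m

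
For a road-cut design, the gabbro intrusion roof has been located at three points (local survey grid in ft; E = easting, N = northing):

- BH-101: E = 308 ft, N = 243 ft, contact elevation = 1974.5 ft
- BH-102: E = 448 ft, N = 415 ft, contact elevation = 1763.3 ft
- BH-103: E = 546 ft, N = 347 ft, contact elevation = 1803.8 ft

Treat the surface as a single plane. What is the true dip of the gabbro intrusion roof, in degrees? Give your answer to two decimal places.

Let the plane be z = a·E + b·N + c.
BH-102−BH-101: 140a + 172b = −211.2;  BH-103−BH-101: 238a + 104b = −170.7.
Solving gives a = −0.28039, b = −0.99968.
Gradient magnitude |∇z| = √(a² + b²) = √(0.07862 + 0.99936) = 1.03826.
True dip = arctan(1.03826) = 46.08°, dipping toward NNE (azimuth ≈ 016°).

46.08°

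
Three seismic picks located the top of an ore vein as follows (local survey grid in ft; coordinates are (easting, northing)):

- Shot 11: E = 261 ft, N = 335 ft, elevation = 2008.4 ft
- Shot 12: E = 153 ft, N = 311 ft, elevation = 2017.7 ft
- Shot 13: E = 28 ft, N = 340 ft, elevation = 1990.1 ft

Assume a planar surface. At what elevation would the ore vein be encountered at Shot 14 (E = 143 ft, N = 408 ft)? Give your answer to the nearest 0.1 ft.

Two edge vectors: Shot 11→Shot 12 = (-108, -24, 9.3), Shot 11→Shot 13 = (-233, 5, -18.3).
Normal n = (Shot 11→Shot 12) × (Shot 11→Shot 13) = (392.7, -4143.3, -6132).
So ∂z/∂E = −n_x/n_z = 0.06404 and ∂z/∂N = −n_y/n_z = −0.67568.
Intercept c from Shot 11: 2008.4 − 16.71 + 226.35 = 2218.04.
At (143, 408): z = 9.2 − 275.7 + 2218.04 = 1951.5 ft.

1951.5 ft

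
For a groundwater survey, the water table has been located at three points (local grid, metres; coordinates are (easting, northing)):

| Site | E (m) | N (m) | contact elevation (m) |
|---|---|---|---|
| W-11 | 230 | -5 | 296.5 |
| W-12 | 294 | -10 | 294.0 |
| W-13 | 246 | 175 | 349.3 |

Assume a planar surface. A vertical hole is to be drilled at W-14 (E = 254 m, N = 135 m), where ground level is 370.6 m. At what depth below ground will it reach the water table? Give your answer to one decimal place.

33.2 m

Let the plane be z = a·E + b·N + c.
W-12−W-11: 64a − 5b = −2.5;  W-13−W-11: 16a + 180b = 52.8.
Solving gives a = −0.01603, b = 0.29476.
Then c = 296.5 − a·230 − b·-5 = 301.66.
At (254, 135): z_contact = −4.07 + 39.79 + 301.66 = 337.38 m.
Depth below ground = 370.6 − 337.38 = 33.2 m.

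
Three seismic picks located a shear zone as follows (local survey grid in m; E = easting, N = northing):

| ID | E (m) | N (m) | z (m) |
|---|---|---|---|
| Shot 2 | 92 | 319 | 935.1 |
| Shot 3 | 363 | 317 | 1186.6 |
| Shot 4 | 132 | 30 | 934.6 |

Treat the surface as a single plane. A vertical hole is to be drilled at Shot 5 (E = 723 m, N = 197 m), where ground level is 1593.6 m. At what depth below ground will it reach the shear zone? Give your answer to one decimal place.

Two edge vectors: Shot 2→Shot 3 = (271, -2, 251.5), Shot 2→Shot 4 = (40, -289, -0.5).
Normal n = (Shot 2→Shot 3) × (Shot 2→Shot 4) = (72684.5, 10195.5, -78239).
So ∂z/∂E = −n_x/n_z = 0.92901 and ∂z/∂N = −n_y/n_z = 0.13031.
Intercept c from Shot 2: 935.1 − 85.47 − 41.57 = 808.06.
At (723, 197): z_contact = 671.67 + 25.67 + 808.06 = 1505.40 m.
Depth below ground = 1593.6 − 1505.40 = 88.2 m.

88.2 m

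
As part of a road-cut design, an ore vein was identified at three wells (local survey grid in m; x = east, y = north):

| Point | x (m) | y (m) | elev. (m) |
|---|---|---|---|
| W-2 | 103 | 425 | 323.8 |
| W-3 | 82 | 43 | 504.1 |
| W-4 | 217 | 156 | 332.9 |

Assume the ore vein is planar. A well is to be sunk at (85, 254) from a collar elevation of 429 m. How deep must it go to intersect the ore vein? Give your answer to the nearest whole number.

17 m

Two edge vectors: W-2→W-3 = (-21, -382, 180.3), W-2→W-4 = (114, -269, 9.1).
Normal n = (W-2→W-3) × (W-2→W-4) = (45024.5, 20745.3, 49197).
So ∂z/∂x = −n_x/n_z = −0.91519 and ∂z/∂y = −n_y/n_z = −0.42168.
Intercept c from W-2: 323.8 + 94.26 + 179.21 = 597.28.
At (85, 254): z_contact = −77.8 − 107.1 + 597.28 = 412.4 m.
Depth below ground = 429 − 412.4 = 17 m.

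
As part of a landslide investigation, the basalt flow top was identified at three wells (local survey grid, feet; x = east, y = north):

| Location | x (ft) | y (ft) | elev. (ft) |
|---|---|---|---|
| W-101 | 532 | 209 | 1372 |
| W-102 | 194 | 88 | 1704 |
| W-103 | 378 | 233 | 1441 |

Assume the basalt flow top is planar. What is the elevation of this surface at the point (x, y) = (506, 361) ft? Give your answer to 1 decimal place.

1229.8 ft

Two edge vectors: W-101→W-102 = (-338, -121, 332), W-101→W-103 = (-154, 24, 69).
Normal n = (W-101→W-102) × (W-101→W-103) = (-16317, -27806, -26746).
So ∂z/∂x = −n_x/n_z = −0.61007 and ∂z/∂y = −n_y/n_z = −1.03963.
Intercept c from W-101: 1372 + 324.56 + 217.28 = 1913.84.
At (506, 361): z = −308.7 − 375.3 + 1913.84 = 1229.8 ft.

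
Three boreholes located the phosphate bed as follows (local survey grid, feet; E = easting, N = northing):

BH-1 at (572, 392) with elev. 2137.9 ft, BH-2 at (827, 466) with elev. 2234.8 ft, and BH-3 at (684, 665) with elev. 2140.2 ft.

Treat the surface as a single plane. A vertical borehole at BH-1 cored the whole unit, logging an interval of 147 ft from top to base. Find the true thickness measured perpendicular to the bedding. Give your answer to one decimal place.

133.5 ft

Let the plane be z = a·E + b·N + c.
BH-2−BH-1: 255a + 74b = 96.9;  BH-3−BH-1: 112a + 273b = 2.3.
Solving gives a = 0.42858, b = −0.16740.
|∇z| = √(a²+b²) = 0.46011, so dip δ = arctan(0.46011) = 24.71°.
True thickness = vertical thickness × cos δ = 147 × cos 24.71° = 133.5 ft.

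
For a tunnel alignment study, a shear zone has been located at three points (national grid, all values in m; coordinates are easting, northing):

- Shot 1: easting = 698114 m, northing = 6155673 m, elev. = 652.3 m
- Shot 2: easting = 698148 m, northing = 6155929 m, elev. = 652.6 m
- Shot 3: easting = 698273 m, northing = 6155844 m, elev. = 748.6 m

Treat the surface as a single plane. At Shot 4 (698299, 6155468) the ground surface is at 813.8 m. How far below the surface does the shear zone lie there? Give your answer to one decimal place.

12.1 m

Two edge vectors: Shot 1→Shot 2 = (34, 256, 0.3), Shot 1→Shot 3 = (159, 171, 96.3).
Normal n = (Shot 1→Shot 2) × (Shot 1→Shot 3) = (24601.5, -3226.5, -34890).
So ∂z/∂easting = −n_x/n_z = 0.705116079 and ∂z/∂northing = −n_y/n_z = −0.092476354.
Intercept c from Shot 1: 652.3 − 492251.41 + 569254.20 = 77655.09.
At (698299, 6155468): z_contact = 492381.85 − 569235.24 + 77655.09 = 801.70 m.
Depth below ground = 813.8 − 801.70 = 12.1 m.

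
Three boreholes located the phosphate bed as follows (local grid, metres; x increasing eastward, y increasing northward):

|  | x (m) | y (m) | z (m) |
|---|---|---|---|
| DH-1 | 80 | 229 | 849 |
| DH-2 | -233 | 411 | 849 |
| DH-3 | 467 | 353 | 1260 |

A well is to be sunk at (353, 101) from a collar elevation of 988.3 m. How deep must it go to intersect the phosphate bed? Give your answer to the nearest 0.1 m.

Let the plane be z = a·x + b·y + c.
DH-2−DH-1: −313a + 182b = 0;  DH-3−DH-1: 387a + 124b = 411.
Solving gives a = 0.68471, b = 1.17755.
Then c = 849 − a·80 − b·229 = 524.56.
At (353, 101): z_contact = 241.70 + 118.93 + 524.56 = 885.20 m.
Depth below ground = 988.3 − 885.20 = 103.1 m.

103.1 m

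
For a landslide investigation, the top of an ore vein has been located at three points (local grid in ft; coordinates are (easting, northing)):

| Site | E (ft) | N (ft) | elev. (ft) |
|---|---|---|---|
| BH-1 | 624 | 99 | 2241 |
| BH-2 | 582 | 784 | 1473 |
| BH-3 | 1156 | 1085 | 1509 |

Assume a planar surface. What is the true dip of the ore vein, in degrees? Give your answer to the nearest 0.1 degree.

51.4°

Two edge vectors: BH-1→BH-2 = (-42, 685, -768), BH-1→BH-3 = (532, 986, -732).
Normal n = (BH-1→BH-2) × (BH-1→BH-3) = (255828, -439320, -405832).
So ∂z/∂E = −n_x/n_z = 0.63038 and ∂z/∂N = −n_y/n_z = −1.08252.
Gradient magnitude |∇z| = √(a² + b²) = √(0.39738 + 1.17184) = 1.25269.
True dip = arctan(1.25269) = 51.4°, dipping toward NNW (azimuth ≈ 330°).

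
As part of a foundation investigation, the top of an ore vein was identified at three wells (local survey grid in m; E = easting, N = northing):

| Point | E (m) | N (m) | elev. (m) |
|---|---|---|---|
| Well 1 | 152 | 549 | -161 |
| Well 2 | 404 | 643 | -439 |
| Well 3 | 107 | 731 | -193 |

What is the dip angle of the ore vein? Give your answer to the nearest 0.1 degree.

Let the plane be z = a·E + b·N + c.
Well 2−Well 1: 252a + 94b = −278;  Well 3−Well 1: −45a + 182b = −32.
Solving gives a = −0.94997, b = −0.41071.
Gradient magnitude |∇z| = √(a² + b²) = √(0.90245 + 0.16868) = 1.03495.
True dip = arctan(1.03495) = 46.0°, dipping toward ENE (azimuth ≈ 067°).

46.0°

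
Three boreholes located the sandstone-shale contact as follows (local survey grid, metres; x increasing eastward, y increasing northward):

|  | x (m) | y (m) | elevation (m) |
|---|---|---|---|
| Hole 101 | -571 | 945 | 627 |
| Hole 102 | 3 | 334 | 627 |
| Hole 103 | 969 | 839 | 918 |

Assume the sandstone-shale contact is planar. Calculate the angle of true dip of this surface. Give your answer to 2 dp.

Two edge vectors: Hole 101→Hole 102 = (574, -611, 0), Hole 101→Hole 103 = (1540, -106, 291).
Normal n = (Hole 101→Hole 102) × (Hole 101→Hole 103) = (-177801, -167034, 880096).
So ∂z/∂x = −n_x/n_z = 0.20202 and ∂z/∂y = −n_y/n_z = 0.18979.
Gradient magnitude |∇z| = √(a² + b²) = √(0.04081 + 0.03602) = 0.27719.
True dip = arctan(0.27719) = 15.49°, dipping toward SW (azimuth ≈ 227°).

15.49°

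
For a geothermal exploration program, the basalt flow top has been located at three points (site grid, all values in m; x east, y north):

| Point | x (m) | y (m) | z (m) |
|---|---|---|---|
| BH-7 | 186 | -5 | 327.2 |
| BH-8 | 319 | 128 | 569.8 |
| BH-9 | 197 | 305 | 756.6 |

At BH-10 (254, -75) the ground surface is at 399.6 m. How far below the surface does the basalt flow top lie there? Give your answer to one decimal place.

Let the plane be z = a·x + b·y + c.
BH-8−BH-7: 133a + 133b = 242.6;  BH-9−BH-7: 11a + 310b = 429.4.
Solving gives a = 0.45505, b = 1.36901.
Then c = 327.2 − a·186 − b·-5 = 249.41.
At (254, -75): z_contact = 115.58 − 102.68 + 249.41 = 262.31 m.
Depth below ground = 399.6 − 262.31 = 137.3 m.

137.3 m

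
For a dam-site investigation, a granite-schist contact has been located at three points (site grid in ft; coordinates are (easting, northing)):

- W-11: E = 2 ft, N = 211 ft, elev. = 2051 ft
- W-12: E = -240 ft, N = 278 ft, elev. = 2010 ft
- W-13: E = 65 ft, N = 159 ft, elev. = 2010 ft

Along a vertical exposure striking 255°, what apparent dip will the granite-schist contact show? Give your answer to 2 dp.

Let the plane be z = a·E + b·N + c.
W-12−W-11: −242a + 67b = −41;  W-13−W-11: 63a − 52b = −41.
Solving gives a = 0.58340, b = 1.49528.
Unit vector along 255° is (sin 255°, cos 255°) = (-0.9659, -0.2588).
Slope in that direction = a·(-0.9659) + b·(-0.2588) = −0.95053.
Apparent dip = arctan|0.95053| = 43.55° (true dip is 58.1°, so apparent ≤ true as expected).

43.55°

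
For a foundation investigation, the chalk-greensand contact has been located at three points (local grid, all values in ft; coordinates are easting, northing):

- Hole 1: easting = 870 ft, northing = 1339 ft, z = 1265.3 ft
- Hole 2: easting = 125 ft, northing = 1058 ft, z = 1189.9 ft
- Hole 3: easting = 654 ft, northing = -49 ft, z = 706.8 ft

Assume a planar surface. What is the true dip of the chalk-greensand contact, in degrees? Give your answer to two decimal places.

22.50°

Let the plane be z = a·easting + b·northing + c.
Hole 2−Hole 1: −745a − 281b = −75.4;  Hole 3−Hole 1: −216a − 1388b = −558.5.
Solving gives a = −0.05371, b = 0.41074.
Gradient magnitude |∇z| = √(a² + b²) = √(0.00289 + 0.16870) = 0.41423.
True dip = arctan(0.41423) = 22.50°, dipping toward S (azimuth ≈ 173°).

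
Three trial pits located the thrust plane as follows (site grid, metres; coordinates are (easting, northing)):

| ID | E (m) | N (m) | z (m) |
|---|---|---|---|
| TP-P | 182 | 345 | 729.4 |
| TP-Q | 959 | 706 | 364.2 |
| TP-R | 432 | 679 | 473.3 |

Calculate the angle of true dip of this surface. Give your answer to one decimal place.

Two edge vectors: TP-P→TP-Q = (777, 361, -365.2), TP-P→TP-R = (250, 334, -256.1).
Normal n = (TP-P→TP-Q) × (TP-P→TP-R) = (29524.7, 107689.7, 169268).
So ∂z/∂E = −n_x/n_z = −0.17443 and ∂z/∂N = −n_y/n_z = −0.63621.
Gradient magnitude |∇z| = √(a² + b²) = √(0.03042 + 0.40476) = 0.65969.
True dip = arctan(0.65969) = 33.4°, dipping toward NNE (azimuth ≈ 015°).

33.4°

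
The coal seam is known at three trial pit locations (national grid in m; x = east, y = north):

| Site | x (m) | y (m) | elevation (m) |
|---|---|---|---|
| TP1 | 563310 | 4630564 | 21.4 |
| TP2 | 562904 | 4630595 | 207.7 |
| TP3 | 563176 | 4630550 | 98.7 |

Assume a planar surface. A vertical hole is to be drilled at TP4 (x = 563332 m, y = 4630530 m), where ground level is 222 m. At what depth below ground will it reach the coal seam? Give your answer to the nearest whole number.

190 m

Let the plane be z = a·x + b·y + c.
TP2−TP1: −406a + 31b = 186.3;  TP3−TP1: −134a − 14b = 77.3.
Solving gives a = −0.50869079, b = −0.65253100.
Then c = 21.4 − a·563310 − b·4630564 = 3308158.58.
At (563332, 4630530): z_contact = −286561.8 − 3021564.4 + 3308158.58 = 32.4 m.
Depth below ground = 222 − 32.4 = 190 m.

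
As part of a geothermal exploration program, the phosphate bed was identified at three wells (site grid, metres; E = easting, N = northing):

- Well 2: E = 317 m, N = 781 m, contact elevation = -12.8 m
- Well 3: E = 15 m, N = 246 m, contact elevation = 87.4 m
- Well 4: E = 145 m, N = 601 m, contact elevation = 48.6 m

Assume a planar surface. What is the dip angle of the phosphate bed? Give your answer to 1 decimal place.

Let the plane be z = a·E + b·N + c.
Well 3−Well 2: −302a − 535b = 100.2;  Well 4−Well 2: −172a − 180b = 61.4.
Solving gives a = −0.39334, b = 0.03474.
Gradient magnitude |∇z| = √(a² + b²) = √(0.15471 + 0.00121) = 0.39487.
True dip = arctan(0.39487) = 21.5°, dipping toward E (azimuth ≈ 095°).

21.5°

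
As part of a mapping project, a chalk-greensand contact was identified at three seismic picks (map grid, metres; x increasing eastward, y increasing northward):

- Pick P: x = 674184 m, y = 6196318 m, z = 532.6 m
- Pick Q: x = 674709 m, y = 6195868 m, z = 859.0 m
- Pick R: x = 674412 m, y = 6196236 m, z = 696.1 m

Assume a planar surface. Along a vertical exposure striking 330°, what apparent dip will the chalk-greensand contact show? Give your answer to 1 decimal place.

12.8°

Let the plane be z = a·x + b·y + c.
Pick Q−Pick P: 525a − 450b = 326.4;  Pick R−Pick P: 228a − 82b = 163.5.
Solving gives a = 0.78607, b = 0.19174.
Unit vector along 330° is (sin 330°, cos 330°) = (-0.5000, 0.8660).
Slope in that direction = a·(-0.5000) + b·(0.8660) = −0.22698.
Apparent dip = arctan|0.22698| = 12.8° (true dip is 39.0°, so apparent ≤ true as expected).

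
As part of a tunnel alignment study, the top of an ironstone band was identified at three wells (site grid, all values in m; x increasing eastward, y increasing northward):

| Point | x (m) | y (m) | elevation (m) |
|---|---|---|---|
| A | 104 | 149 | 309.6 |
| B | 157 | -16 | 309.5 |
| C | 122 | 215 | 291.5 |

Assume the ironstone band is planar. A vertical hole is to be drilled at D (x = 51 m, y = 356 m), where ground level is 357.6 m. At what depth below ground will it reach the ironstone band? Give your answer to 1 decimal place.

Let the plane be z = a·x + b·y + c.
B−A: 53a − 165b = −0.1;  C−A: 18a + 66b = −18.1.
Solving gives a = −0.46276, b = −0.14804.
Then c = 309.6 − a·104 − b·149 = 379.78.
At (51, 356): z_contact = −23.60 − 52.70 + 379.78 = 303.48 m.
Depth below ground = 357.6 − 303.48 = 54.1 m.

54.1 m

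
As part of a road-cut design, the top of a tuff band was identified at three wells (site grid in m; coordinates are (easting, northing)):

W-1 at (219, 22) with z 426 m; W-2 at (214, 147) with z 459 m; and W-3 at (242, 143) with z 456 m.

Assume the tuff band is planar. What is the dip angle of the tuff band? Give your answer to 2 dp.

15.13°

Let the plane be z = a·E + b·N + c.
W-2−W-1: −5a + 125b = 33;  W-3−W-1: 23a + 121b = 30.
Solving gives a = −0.06983, b = 0.26121.
Gradient magnitude |∇z| = √(a² + b²) = √(0.00488 + 0.06823) = 0.27038.
True dip = arctan(0.27038) = 15.13°, dipping toward SSE (azimuth ≈ 165°).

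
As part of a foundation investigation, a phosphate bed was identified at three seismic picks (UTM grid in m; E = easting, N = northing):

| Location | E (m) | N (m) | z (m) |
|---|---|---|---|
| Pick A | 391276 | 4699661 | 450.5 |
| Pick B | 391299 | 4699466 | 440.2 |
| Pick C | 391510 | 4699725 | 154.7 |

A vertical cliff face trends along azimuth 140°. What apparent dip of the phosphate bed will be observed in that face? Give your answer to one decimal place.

35.9°

Two edge vectors: Pick A→Pick B = (23, -195, -10.3), Pick A→Pick C = (234, 64, -295.8).
Normal n = (Pick A→Pick B) × (Pick A→Pick C) = (58340.2, 4393.2, 47102).
So ∂z/∂E = −n_x/n_z = −1.23859 and ∂z/∂N = −n_y/n_z = −0.09327.
Unit vector along 140° is (sin 140°, cos 140°) = (0.6428, -0.7660).
Slope in that direction = a·(0.6428) + b·(-0.7660) = −0.72470.
Apparent dip = arctan|0.72470| = 35.9° (true dip is 51.2°, so apparent ≤ true as expected).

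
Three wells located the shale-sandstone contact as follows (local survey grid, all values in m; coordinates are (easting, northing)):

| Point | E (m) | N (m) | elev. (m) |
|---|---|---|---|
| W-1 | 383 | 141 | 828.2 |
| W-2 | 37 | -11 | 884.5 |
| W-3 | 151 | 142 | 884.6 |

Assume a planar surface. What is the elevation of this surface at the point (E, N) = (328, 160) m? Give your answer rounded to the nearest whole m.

845 m

Two edge vectors: W-1→W-2 = (-346, -152, 56.3), W-1→W-3 = (-232, 1, 56.4).
Normal n = (W-1→W-2) × (W-1→W-3) = (-8629.1, 6452.8, -35610).
So ∂z/∂E = −n_x/n_z = −0.24232 and ∂z/∂N = −n_y/n_z = 0.18121.
Intercept c from W-1: 828.2 + 92.81 − 25.55 = 895.46.
At (328, 160): z = −79.5 + 29.0 + 895.46 = 845.0 m.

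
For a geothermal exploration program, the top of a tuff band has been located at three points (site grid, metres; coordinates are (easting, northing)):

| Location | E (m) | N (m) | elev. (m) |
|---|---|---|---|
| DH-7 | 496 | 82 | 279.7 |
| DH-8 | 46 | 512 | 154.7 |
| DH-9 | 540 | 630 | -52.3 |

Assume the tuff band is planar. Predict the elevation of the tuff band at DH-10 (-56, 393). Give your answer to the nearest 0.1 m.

252.6 m

Two edge vectors: DH-7→DH-8 = (-450, 430, -125), DH-7→DH-9 = (44, 548, -332).
Normal n = (DH-7→DH-8) × (DH-7→DH-9) = (-74260, -154900, -265520).
So ∂z/∂E = −n_x/n_z = −0.27968 and ∂z/∂N = −n_y/n_z = −0.58338.
Intercept c from DH-7: 279.7 + 138.72 + 47.84 = 466.26.
At (-56, 393): z = 15.7 − 229.3 + 466.26 = 252.6 m.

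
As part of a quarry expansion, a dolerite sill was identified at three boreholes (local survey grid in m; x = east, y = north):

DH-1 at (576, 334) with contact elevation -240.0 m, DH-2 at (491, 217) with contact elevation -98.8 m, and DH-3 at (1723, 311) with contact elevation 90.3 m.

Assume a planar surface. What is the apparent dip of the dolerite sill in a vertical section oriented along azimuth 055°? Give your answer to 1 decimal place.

Let the plane be z = a·x + b·y + c.
DH-2−DH-1: −85a − 117b = 141.2;  DH-3−DH-1: 1147a − 23b = 330.3.
Solving gives a = 0.25998, b = −1.39571.
Unit vector along 055° is (sin 55°, cos 55°) = (0.8192, 0.5736).
Slope in that direction = a·(0.8192) + b·(0.5736) = −0.58758.
Apparent dip = arctan|0.58758| = 30.4° (true dip is 54.8°, so apparent ≤ true as expected).

30.4°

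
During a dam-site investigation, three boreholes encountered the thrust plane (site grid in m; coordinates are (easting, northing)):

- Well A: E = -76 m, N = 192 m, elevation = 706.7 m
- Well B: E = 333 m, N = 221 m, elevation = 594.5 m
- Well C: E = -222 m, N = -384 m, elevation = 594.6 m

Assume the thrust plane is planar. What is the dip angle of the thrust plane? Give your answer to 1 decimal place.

21.7°

Let the plane be z = a·E + b·N + c.
Well B−Well A: 409a + 29b = −112.2;  Well C−Well A: −146a − 576b = −112.1.
Solving gives a = −0.29340, b = 0.26899.
Gradient magnitude |∇z| = √(a² + b²) = √(0.08608 + 0.07235) = 0.39804.
True dip = arctan(0.39804) = 21.7°, dipping toward SE (azimuth ≈ 133°).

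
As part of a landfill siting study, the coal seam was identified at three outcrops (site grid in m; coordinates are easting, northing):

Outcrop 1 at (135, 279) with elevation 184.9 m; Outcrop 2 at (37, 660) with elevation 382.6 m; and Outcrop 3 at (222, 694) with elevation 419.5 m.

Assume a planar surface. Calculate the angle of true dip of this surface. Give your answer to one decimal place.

Let the plane be z = a·easting + b·northing + c.
Outcrop 2−Outcrop 1: −98a + 381b = 197.7;  Outcrop 3−Outcrop 1: 87a + 415b = 234.6.
Solving gives a = 0.09940, b = 0.54446.
Gradient magnitude |∇z| = √(a² + b²) = √(0.00988 + 0.29644) = 0.55346.
True dip = arctan(0.55346) = 29.0°, dipping toward S (azimuth ≈ 190°).

29.0°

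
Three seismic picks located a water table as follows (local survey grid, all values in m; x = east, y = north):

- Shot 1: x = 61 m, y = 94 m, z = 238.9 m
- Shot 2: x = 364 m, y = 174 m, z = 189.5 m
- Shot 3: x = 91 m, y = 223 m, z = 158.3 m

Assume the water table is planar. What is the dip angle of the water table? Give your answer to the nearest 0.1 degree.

32.0°

Two edge vectors: Shot 1→Shot 2 = (303, 80, -49.4), Shot 1→Shot 3 = (30, 129, -80.6).
Normal n = (Shot 1→Shot 2) × (Shot 1→Shot 3) = (-75.4, 22939.8, 36687).
So ∂z/∂x = −n_x/n_z = 0.00206 and ∂z/∂y = −n_y/n_z = −0.62528.
Gradient magnitude |∇z| = √(a² + b²) = √(0.00000 + 0.39098) = 0.62529.
True dip = arctan(0.62529) = 32.0°, dipping toward N (azimuth ≈ 360°).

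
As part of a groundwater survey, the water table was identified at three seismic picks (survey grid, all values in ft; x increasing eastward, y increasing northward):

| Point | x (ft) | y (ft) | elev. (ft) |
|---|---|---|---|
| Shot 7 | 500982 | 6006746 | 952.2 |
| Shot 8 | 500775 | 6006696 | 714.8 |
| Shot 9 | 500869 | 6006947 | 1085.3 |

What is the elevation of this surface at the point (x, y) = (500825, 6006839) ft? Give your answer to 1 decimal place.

922.8 ft

Let the plane be z = a·x + b·y + c.
Shot 8−Shot 7: −207a − 50b = −237.4;  Shot 9−Shot 7: −113a + 201b = 133.1.
Solving gives a = 0.868916774, b = 1.150684555.
Then c = 952.2 − a·500982 − b·6006746 = −7346229.31.
At (500825, 6006839): z = 435175.2 + 6911976.9 − 7346229.31 = 922.8 ft.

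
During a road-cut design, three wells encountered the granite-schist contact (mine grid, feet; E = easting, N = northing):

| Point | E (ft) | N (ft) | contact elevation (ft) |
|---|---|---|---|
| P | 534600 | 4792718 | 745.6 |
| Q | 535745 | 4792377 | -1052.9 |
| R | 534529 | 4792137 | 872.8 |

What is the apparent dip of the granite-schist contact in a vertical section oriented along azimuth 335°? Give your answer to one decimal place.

Two edge vectors: P→Q = (1145, -341, -1798.5), P→R = (-71, -581, 127.2).
Normal n = (P→Q) × (P→R) = (-1088303.7, -17950.5, -689456).
So ∂z/∂E = −n_x/n_z = −1.57850 and ∂z/∂N = −n_y/n_z = −0.02604.
Unit vector along 335° is (sin 335°, cos 335°) = (-0.4226, 0.9063).
Slope in that direction = a·(-0.4226) + b·(0.9063) = 0.64350.
Apparent dip = arctan|0.64350| = 32.8° (true dip is 57.6°, so apparent ≤ true as expected).

32.8°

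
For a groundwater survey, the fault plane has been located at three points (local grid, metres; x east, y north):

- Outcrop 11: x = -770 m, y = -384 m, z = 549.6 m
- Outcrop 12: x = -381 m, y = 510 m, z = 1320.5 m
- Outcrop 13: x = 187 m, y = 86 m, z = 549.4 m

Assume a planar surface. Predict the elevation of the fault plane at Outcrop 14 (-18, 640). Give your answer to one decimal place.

1267.5 m

Let the plane be z = a·x + b·y + c.
Outcrop 12−Outcrop 11: 389a + 894b = 770.9;  Outcrop 13−Outcrop 11: 957a + 470b = −0.2.
Solving gives a = −0.53885, b = 1.09677.
Then c = 549.6 − a·-770 − b·-384 = 555.84.
At (-18, 640): z = 9.7 + 701.9 + 555.84 = 1267.5 m.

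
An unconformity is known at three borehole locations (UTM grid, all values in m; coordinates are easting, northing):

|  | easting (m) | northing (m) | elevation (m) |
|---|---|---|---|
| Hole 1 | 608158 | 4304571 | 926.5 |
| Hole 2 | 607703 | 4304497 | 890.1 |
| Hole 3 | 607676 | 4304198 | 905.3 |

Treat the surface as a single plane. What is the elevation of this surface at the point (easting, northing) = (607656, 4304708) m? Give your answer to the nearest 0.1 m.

873.5 m

Let the plane be z = a·easting + b·northing + c.
Hole 2−Hole 1: −455a − 74b = −36.4;  Hole 3−Hole 1: −482a − 373b = −21.2.
Solving gives a = 0.089583504, b = −0.058925601.
Then c = 926.5 − a·608158 − b·4304571 = 200095.01.
At (607656, 4304708): z = 54436.0 − 253657.5 + 200095.01 = 873.5 m.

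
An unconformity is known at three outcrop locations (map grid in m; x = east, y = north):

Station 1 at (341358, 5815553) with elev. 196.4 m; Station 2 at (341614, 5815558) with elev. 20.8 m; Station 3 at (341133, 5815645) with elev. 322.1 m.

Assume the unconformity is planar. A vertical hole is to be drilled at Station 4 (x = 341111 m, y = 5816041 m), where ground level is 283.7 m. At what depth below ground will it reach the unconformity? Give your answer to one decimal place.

64.3 m

Let the plane be z = a·x + b·y + c.
Station 2−Station 1: 256a + 5b = −175.6;  Station 3−Station 1: −225a + 92b = 125.7.
Solving gives a = −0.680135349, b = −0.297070146.
Then c = 196.4 − a·341358 − b·5815553 = 1959993.22.
At (341111, 5816041): z_contact = −232001.65 − 1727772.15 + 1959993.22 = 219.42 m.
Depth below ground = 283.7 − 219.42 = 64.3 m.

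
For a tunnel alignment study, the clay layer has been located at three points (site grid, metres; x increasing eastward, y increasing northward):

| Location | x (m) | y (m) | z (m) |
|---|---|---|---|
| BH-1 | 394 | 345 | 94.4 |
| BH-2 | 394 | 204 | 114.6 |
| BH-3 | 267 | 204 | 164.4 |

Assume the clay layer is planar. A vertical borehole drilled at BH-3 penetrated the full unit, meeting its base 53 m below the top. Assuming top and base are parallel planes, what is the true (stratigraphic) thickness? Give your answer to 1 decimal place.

Let the plane be z = a·x + b·y + c.
BH-2−BH-1: 0a − 141b = 20.2;  BH-3−BH-1: −127a − 141b = 70.
Solving gives a = −0.39213, b = −0.14326.
|∇z| = √(a²+b²) = 0.41748, so dip δ = arctan(0.41748) = 22.66°.
True thickness = vertical thickness × cos δ = 53 × cos 22.66° = 48.9 m.

48.9 m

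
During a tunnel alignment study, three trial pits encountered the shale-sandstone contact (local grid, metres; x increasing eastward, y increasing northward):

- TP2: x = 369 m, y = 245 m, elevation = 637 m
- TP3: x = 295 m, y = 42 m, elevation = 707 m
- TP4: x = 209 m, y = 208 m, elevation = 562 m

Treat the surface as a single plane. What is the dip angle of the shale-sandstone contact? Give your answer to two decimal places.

Two edge vectors: TP2→TP3 = (-74, -203, 70), TP2→TP4 = (-160, -37, -75).
Normal n = (TP2→TP3) × (TP2→TP4) = (17815, -16750, -29742).
So ∂z/∂x = −n_x/n_z = 0.59898 and ∂z/∂y = −n_y/n_z = −0.56318.
Gradient magnitude |∇z| = √(a² + b²) = √(0.35878 + 0.31717) = 0.82216.
True dip = arctan(0.82216) = 39.43°, dipping toward NW (azimuth ≈ 313°).

39.43°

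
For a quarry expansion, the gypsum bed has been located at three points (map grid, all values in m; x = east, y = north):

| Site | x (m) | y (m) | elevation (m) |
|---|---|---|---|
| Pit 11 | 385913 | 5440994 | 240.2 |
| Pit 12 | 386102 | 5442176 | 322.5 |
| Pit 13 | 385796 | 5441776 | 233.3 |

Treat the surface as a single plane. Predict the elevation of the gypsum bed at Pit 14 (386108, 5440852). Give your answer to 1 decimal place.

Two edge vectors: Pit 11→Pit 12 = (189, 1182, 82.3), Pit 11→Pit 13 = (-117, 782, -6.9).
Normal n = (Pit 11→Pit 12) × (Pit 11→Pit 13) = (-72514.4, -8325, 286092).
So ∂z/∂x = −n_x/n_z = 0.253465319 and ∂z/∂y = −n_y/n_z = 0.029099031.
Intercept c from Pit 11: 240.2 − 97815.56 − 158327.65 = −255903.02.
At (386108, 5440852): z = 97865.0 + 158323.5 − 255903.02 = 285.5 m.

285.5 m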